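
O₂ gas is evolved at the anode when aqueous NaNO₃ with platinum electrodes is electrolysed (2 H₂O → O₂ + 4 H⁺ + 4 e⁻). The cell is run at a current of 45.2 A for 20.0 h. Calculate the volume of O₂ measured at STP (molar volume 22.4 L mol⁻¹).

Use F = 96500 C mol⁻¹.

189 L

Q = I·t = 45.20 A × 72000 s = 3254000 C.
n(e⁻) = Q/F = 3254000 / 96500 = 33.72 mol.
4 electrons are transferred per O₂ molecule, so n(O₂) = 33.72 / 4 = 8.431 mol.
V = n × V_m = 8.431 × 22.4 = 189 L.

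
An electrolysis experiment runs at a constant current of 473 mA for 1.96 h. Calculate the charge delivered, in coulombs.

3340 C

Q = I·t = 0.4730 A × 7056.0 s = 3340 C.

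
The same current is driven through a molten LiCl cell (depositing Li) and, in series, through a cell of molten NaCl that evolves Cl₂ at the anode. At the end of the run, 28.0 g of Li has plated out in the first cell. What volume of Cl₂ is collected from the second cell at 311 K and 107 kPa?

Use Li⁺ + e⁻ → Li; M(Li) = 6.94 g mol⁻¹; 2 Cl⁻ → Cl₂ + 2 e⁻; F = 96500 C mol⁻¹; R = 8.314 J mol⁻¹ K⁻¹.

n(Li) = 28.0 / 6.94 = 4.035 mol, so n(e⁻) = 1 × 4.035 = 4.035 mol.
The cells are in series, so the same 4.035 mol of electrons passes through the second cell.
2 Cl⁻ → Cl₂ + 2 e⁻ — 2 mol e⁻ per mol Cl₂, so n(Cl₂) = 4.035/2 = 2.017 mol.
V = nRT/P = (2.017 × 8.314 × 311) / (107 × 10³) = 0.0487 m³ = 48.7 L.

48.7 L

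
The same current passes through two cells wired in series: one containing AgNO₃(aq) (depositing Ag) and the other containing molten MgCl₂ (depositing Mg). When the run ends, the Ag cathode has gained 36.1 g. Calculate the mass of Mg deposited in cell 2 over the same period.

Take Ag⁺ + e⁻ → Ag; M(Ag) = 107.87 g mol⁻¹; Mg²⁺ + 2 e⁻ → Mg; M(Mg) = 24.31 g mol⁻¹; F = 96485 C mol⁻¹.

n(Ag) = 36.1 / 107.87 = 0.3347 mol.
Since Ag⁺ + e⁻ → Ag, n(e⁻) passed = 1 × 0.3347 = 0.3347 mol.
Cells in series carry the same charge, so the same 0.3347 mol of electrons passes through cell 2.
Mg²⁺ + 2 e⁻ → Mg, so n(Mg) = 0.3347 / 2 = 0.1673 mol.
m(Mg) = 0.1673 × 24.31 = 4.07 g.

4.07 g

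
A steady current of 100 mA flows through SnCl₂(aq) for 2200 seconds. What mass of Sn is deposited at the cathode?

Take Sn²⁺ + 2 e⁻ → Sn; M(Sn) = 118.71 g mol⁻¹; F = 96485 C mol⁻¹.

0.135 g

Q = I·t = 0.1000 A × 2200.0 s = 220.0 C.
n(e⁻) = Q/F = 220.0 / 96485 = 0.002280 mol.
Sn²⁺ + 2 e⁻ → Sn, so n(Sn) = n(e⁻)/2 = 0.001140 mol.
m = n·M = 0.001140 × 118.71 = 0.135 g.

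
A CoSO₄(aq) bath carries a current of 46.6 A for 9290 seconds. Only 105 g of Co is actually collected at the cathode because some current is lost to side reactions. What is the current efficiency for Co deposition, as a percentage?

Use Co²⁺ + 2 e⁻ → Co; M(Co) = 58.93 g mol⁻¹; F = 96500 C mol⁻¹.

Q = I·t = 46.60 × 9290.0 = 432900 C; n(e⁻) = 432900/96500 = 4.486 mol.
Theoretical n(Co) = n(e⁻)/2 = 2.243 mol, i.e. m_theo = 2.243 × 58.93 = 132.2 g.
Efficiency = m_actual / m_theo = 105 / 132.2 = 79.4 %.

79.4 %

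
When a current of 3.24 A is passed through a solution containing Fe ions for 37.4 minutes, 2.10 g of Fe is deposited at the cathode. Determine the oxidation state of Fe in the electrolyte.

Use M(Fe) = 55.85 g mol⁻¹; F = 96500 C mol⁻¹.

Q = I·t = 3.240 A × 2244.0 s = 7271 C, so n(e⁻) = 7271/96500 = 0.07534 mol.
n(Fe) deposited = 2.10 / 55.85 = 0.03760 mol.
Electrons per atom = n(e⁻)/n(Fe) = 0.07534 / 0.03760 = 2.00 ≈ 2, so the ion is Fe²⁺.

+2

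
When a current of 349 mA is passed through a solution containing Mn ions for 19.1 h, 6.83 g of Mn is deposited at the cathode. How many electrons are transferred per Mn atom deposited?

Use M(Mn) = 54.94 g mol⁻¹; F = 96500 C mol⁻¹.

2

Q = I·t = 0.3490 A × 68760 s = 24000 C, so n(e⁻) = 24000/96500 = 0.2487 mol.
n(Mn) deposited = 6.83 / 54.94 = 0.1243 mol.
Electrons per atom = n(e⁻)/n(Mn) = 0.2487 / 0.1243 = 2.00 ≈ 2, so the ion is Mn²⁺.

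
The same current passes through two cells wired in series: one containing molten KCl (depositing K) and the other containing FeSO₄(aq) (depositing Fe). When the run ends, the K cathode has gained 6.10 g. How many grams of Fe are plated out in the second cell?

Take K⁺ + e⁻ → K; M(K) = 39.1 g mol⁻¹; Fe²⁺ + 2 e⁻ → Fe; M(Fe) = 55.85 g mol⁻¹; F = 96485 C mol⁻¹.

4.36 g

n(K) = 6.10 / 39.1 = 0.1560 mol.
Since K⁺ + e⁻ → K, n(e⁻) passed = 1 × 0.1560 = 0.1560 mol.
Cells in series carry the same charge, so the same 0.1560 mol of electrons passes through cell 2.
Fe²⁺ + 2 e⁻ → Fe, so n(Fe) = 0.1560 / 2 = 0.07801 mol.
m(Fe) = 0.07801 × 55.85 = 4.36 g.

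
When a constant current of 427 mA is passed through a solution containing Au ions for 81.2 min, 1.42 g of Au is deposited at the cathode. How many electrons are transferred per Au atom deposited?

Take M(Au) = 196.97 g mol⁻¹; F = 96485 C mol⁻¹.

Q = I·t = 0.4270 A × 4872.0 s = 2080 C, so n(e⁻) = 2080/96485 = 0.02156 mol.
n(Au) deposited = 1.42 / 196.97 = 0.007209 mol.
Electrons per atom = n(e⁻)/n(Au) = 0.02156 / 0.007209 = 2.99 ≈ 3, so the ion is Au³⁺.

3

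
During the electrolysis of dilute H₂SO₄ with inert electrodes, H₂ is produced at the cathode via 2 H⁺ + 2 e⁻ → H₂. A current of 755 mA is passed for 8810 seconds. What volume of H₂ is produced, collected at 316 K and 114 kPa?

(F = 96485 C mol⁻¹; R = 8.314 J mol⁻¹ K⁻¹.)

0.794 L

Q = I·t = 0.7550 A × 8810.0 s = 6652 C.
n(e⁻) = Q/F = 6652 / 96485 = 0.06894 mol.
2 electrons are transferred per H₂ molecule, so n(H₂) = 0.06894 / 2 = 0.03447 mol.
V = nRT/P = (0.03447 × 8.314 × 316) / (114 × 10³ Pa) = 7.94 × 10⁻⁴ m³ = 0.794 L.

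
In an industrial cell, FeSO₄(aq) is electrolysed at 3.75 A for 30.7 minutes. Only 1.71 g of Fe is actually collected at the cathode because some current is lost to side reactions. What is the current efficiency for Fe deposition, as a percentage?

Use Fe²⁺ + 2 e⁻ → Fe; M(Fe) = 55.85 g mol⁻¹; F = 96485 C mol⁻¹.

85.5 %

Q = I·t = 3.750 × 1842.0 = 6908 C; n(e⁻) = 6908/96485 = 0.07159 mol.
Theoretical n(Fe) = n(e⁻)/2 = 0.03580 mol, i.e. m_theo = 0.03580 × 55.85 = 1.999 g.
Efficiency = m_actual / m_theo = 1.71 / 1.999 = 85.5 %.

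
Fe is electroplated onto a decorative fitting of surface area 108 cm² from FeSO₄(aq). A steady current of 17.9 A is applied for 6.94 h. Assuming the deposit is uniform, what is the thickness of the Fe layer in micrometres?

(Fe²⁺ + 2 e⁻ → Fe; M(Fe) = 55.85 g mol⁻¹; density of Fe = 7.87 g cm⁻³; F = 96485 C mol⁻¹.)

1520 μm

Q = I·t = 17.90 × 24984 = 447200 C; n(e⁻) = 4.635 mol.
n(Fe) = n(e⁻)/2 = 2.318 mol, so m = 2.318 × 55.85 = 129.4 g.
Volume = m/ρ = 129.4 / 7.87 = 16.45 cm³.
Thickness = V/A = 16.45 / 108 = 0.152 cm = 1520 μm.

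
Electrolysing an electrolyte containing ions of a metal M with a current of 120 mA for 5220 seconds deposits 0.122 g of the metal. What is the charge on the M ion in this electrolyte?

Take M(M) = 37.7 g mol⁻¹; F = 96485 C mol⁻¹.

Q = I·t = 0.1200 A × 5220.0 s = 626.4 C, so n(e⁻) = 626.4/96485 = 0.006492 mol.
n(M) deposited = 0.122 / 37.7 = 0.003236 mol.
Electrons per atom = n(e⁻)/n(M) = 0.006492 / 0.003236 = 2.01 ≈ 2, so the ion is M²⁺.

+2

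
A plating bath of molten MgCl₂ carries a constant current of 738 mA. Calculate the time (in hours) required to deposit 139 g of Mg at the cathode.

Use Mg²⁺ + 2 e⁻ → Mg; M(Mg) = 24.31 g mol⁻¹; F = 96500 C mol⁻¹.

415 h

n(Mg) = m/M = 139 / 24.31 = 5.718 mol.
Each Mg atom requires 2 electrons, so n(e⁻) = 2 × 5.718 = 11.44 mol.
Q = n(e⁻)·F = 11.44 × 96500 = 1104000 C.
t = Q/I = 1104000 / 0.7380 A = 1495000 s = 415 h.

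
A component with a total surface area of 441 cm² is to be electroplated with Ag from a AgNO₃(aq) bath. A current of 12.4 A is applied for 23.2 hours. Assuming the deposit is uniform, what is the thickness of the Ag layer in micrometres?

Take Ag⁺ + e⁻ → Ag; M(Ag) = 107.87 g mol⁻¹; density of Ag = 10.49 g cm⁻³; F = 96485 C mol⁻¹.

Q = I·t = 12.40 × 83520 = 1036000 C; n(e⁻) = 10.73 mol.
n(Ag) = n(e⁻)/1 = 10.73 mol, so m = 10.73 × 107.87 = 1158 g.
Volume = m/ρ = 1158 / 10.49 = 110.4 cm³.
Thickness = V/A = 110.4 / 441 = 0.250 cm = 2500 μm.

2500 μm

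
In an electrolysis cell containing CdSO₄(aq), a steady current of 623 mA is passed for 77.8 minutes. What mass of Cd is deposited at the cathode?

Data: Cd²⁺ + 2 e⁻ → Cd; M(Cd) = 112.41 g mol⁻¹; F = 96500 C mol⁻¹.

1.69 g

Q = I·t = 0.6230 A × 4668.0 s = 2908 C.
n(e⁻) = Q/F = 2908 / 96500 = 0.03014 mol.
Cd²⁺ + 2 e⁻ → Cd, so n(Cd) = n(e⁻)/2 = 0.01507 mol.
m = n·M = 0.01507 × 112.41 = 1.69 g.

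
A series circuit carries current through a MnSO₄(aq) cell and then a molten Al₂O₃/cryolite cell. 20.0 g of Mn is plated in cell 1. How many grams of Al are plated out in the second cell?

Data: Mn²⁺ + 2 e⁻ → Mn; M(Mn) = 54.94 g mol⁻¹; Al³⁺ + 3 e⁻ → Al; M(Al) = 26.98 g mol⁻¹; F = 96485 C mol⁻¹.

n(Mn) = 20.0 / 54.94 = 0.3640 mol.
Since Mn²⁺ + 2 e⁻ → Mn, n(e⁻) passed = 2 × 0.3640 = 0.7281 mol.
Cells in series carry the same charge, so the same 0.7281 mol of electrons passes through cell 2.
Al³⁺ + 3 e⁻ → Al, so n(Al) = 0.7281 / 3 = 0.2427 mol.
m(Al) = 0.2427 × 26.98 = 6.55 g.

6.55 g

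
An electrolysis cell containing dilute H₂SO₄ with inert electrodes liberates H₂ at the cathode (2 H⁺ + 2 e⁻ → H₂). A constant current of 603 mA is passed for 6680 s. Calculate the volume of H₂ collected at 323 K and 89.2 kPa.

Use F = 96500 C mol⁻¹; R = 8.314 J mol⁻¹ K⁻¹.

Q = I·t = 0.6030 A × 6680.0 s = 4028 C.
n(e⁻) = Q/F = 4028 / 96500 = 0.04174 mol.
2 electrons are transferred per H₂ molecule, so n(H₂) = 0.04174 / 2 = 0.02087 mol.
V = nRT/P = (0.02087 × 8.314 × 323) / (89.2 × 10³ Pa) = 6.28 × 10⁻⁴ m³ = 0.628 L.

0.628 L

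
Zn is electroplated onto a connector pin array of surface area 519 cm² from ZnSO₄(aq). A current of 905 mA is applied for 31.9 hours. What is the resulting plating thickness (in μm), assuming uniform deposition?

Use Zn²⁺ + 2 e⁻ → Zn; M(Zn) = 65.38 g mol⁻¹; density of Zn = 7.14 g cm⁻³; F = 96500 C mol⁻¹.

Q = I·t = 0.9050 × 114840 = 103900 C; n(e⁻) = 1.077 mol.
n(Zn) = n(e⁻)/2 = 0.5385 mol, so m = 0.5385 × 65.38 = 35.21 g.
Volume = m/ρ = 35.21 / 7.14 = 4.931 cm³.
Thickness = V/A = 4.931 / 519 = 0.00950 cm = 95.0 μm.

95.0 μm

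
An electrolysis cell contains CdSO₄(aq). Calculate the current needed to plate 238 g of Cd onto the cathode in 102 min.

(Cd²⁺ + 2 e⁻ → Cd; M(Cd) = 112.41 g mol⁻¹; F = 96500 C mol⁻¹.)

n(Cd) = 238 / 112.41 = 2.117 mol.
n(e⁻) = 2 × 2.117 = 4.234 mol.
Q = n(e⁻)·F = 4.234 × 96500 = 408600 C.
I = Q/t = 408600 / 6120.0 s = 66.8 A.

66.8 A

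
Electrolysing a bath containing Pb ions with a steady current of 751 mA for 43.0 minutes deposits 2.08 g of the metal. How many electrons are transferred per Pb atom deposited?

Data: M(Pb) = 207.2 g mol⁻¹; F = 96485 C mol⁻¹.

Q = I·t = 0.7510 A × 2580.0 s = 1938 C, so n(e⁻) = 1938/96485 = 0.02008 mol.
n(Pb) deposited = 2.08 / 207.2 = 0.01004 mol.
Electrons per atom = n(e⁻)/n(Pb) = 0.02008 / 0.01004 = 2.00 ≈ 2, so the ion is Pb²⁺.

2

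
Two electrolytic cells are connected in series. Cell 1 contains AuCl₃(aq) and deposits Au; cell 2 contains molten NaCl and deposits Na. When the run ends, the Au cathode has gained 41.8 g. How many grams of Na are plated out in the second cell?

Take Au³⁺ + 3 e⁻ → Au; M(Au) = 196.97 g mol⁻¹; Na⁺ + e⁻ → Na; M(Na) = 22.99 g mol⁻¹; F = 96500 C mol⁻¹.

n(Au) = 41.8 / 196.97 = 0.2122 mol.
Since Au³⁺ + 3 e⁻ → Au, n(e⁻) passed = 3 × 0.2122 = 0.6366 mol.
Cells in series carry the same charge, so the same 0.6366 mol of electrons passes through cell 2.
Na⁺ + e⁻ → Na, so n(Na) = 0.6366 / 1 = 0.6366 mol.
m(Na) = 0.6366 × 22.99 = 14.6 g.

14.6 g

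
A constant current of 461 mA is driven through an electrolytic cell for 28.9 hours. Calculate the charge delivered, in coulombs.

48000 C

Q = I·t = 0.4610 A × 104040 s = 48000 C.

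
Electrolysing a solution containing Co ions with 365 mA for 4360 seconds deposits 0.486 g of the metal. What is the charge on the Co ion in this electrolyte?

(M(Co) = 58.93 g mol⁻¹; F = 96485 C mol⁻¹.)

Q = I·t = 0.3650 A × 4360.0 s = 1591 C, so n(e⁻) = 1591/96485 = 0.01649 mol.
n(Co) deposited = 0.486 / 58.93 = 0.008247 mol.
Electrons per atom = n(e⁻)/n(Co) = 0.01649 / 0.008247 = 2.00 ≈ 2, so the ion is Co²⁺.

+2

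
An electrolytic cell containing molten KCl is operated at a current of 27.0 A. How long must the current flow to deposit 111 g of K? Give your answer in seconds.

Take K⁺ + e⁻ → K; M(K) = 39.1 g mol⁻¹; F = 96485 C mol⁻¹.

n(K) = m/M = 111 / 39.1 = 2.839 mol.
Each K atom requires 1 electron, so n(e⁻) = 1 × 2.839 = 2.839 mol.
Q = n(e⁻)·F = 2.839 × 96485 = 273900 C.
t = Q/I = 273900 / 27.00 A = 10140 s.

10100 s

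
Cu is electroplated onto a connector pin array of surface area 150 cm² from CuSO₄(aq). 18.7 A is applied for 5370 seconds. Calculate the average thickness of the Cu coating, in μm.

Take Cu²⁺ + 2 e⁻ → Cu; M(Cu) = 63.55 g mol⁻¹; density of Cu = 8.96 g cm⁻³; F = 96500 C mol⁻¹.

246 μm

Q = I·t = 18.70 × 5370.0 = 100400 C; n(e⁻) = 1.041 mol.
n(Cu) = n(e⁻)/2 = 0.5203 mol, so m = 0.5203 × 63.55 = 33.07 g.
Volume = m/ρ = 33.07 / 8.96 = 3.690 cm³.
Thickness = V/A = 3.690 / 150 = 0.0246 cm = 246 μm.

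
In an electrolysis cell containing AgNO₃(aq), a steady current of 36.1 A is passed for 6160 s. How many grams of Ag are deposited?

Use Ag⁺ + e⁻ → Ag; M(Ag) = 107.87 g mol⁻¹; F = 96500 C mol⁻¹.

249 g

Q = I·t = 36.10 A × 6160.0 s = 222400 C.
n(e⁻) = Q/F = 222400 / 96500 = 2.304 mol.
Ag⁺ + e⁻ → Ag, so n(Ag) = n(e⁻)/1 = 2.304 mol.
m = n·M = 2.304 × 107.87 = 249 g.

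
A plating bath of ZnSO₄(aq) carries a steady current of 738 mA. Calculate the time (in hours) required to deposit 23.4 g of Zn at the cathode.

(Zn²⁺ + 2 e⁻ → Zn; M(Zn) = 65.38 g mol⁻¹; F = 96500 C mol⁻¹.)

n(Zn) = m/M = 23.4 / 65.38 = 0.3579 mol.
Each Zn atom requires 2 electrons, so n(e⁻) = 2 × 0.3579 = 0.7158 mol.
Q = n(e⁻)·F = 0.7158 × 96500 = 69080 C.
t = Q/I = 69080 / 0.7380 A = 93600 s = 26.0 h.

26.0 h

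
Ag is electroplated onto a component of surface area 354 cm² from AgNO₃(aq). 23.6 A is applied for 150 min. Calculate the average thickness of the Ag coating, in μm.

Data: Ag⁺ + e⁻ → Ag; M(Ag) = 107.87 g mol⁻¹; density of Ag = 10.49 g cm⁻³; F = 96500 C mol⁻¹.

639 μm

Q = I·t = 23.60 × 9000.0 = 212400 C; n(e⁻) = 2.201 mol.
n(Ag) = n(e⁻)/1 = 2.201 mol, so m = 2.201 × 107.87 = 237.4 g.
Volume = m/ρ = 237.4 / 10.49 = 22.63 cm³.
Thickness = V/A = 22.63 / 354 = 0.0639 cm = 639 μm.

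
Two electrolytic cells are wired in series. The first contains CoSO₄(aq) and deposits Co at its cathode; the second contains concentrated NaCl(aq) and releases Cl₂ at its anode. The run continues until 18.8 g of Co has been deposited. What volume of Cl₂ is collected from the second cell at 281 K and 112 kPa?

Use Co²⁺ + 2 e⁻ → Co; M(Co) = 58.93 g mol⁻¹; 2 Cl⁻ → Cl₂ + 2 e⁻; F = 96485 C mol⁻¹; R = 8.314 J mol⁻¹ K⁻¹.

n(Co) = 18.8 / 58.93 = 0.3190 mol, so n(e⁻) = 2 × 0.3190 = 0.6380 mol.
The cells are in series, so the same 0.6380 mol of electrons passes through the second cell.
2 Cl⁻ → Cl₂ + 2 e⁻ — 2 mol e⁻ per mol Cl₂, so n(Cl₂) = 0.6380/2 = 0.3190 mol.
V = nRT/P = (0.3190 × 8.314 × 281) / (112 × 10³) = 0.00665 m³ = 6.65 L.

6.65 L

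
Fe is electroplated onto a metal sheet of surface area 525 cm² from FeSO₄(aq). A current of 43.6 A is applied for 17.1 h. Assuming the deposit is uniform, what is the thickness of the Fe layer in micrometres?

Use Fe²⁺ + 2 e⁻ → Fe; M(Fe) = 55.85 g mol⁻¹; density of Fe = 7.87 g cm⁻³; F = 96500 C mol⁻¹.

Q = I·t = 43.60 × 61560 = 2684000 C; n(e⁻) = 27.81 mol.
n(Fe) = n(e⁻)/2 = 13.91 mol, so m = 13.91 × 55.85 = 776.7 g.
Volume = m/ρ = 776.7 / 7.87 = 98.69 cm³.
Thickness = V/A = 98.69 / 525 = 0.188 cm = 1880 μm.

1880 μm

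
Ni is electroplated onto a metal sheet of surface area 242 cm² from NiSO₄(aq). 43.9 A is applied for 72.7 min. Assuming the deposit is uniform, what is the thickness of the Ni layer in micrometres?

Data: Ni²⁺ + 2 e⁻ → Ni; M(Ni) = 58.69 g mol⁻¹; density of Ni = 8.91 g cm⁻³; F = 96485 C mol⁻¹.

270 μm

Q = I·t = 43.90 × 4362.0 = 191500 C; n(e⁻) = 1.985 mol.
n(Ni) = n(e⁻)/2 = 0.9923 mol, so m = 0.9923 × 58.69 = 58.24 g.
Volume = m/ρ = 58.24 / 8.91 = 6.537 cm³.
Thickness = V/A = 6.537 / 242 = 0.0270 cm = 270 μm.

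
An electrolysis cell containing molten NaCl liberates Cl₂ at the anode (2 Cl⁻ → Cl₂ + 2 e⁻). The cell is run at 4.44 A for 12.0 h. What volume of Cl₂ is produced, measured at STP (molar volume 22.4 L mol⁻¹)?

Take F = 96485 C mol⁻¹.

Q = I·t = 4.440 A × 43200 s = 191800 C.
n(e⁻) = Q/F = 191800 / 96485 = 1.988 mol.
2 electrons are transferred per Cl₂ molecule, so n(Cl₂) = 1.988 / 2 = 0.9940 mol.
V = n × V_m = 0.9940 × 22.4 = 22.3 L.

22.3 L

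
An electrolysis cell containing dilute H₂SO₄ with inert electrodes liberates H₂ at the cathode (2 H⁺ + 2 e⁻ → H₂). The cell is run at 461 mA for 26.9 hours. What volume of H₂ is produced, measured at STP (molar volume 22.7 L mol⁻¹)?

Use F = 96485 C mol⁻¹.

Q = I·t = 0.4610 A × 96840 s = 44640 C.
n(e⁻) = Q/F = 44640 / 96485 = 0.4627 mol.
2 electrons are transferred per H₂ molecule, so n(H₂) = 0.4627 / 2 = 0.2313 mol.
V = n × V_m = 0.2313 × 22.7 = 5.25 L.

5.25 L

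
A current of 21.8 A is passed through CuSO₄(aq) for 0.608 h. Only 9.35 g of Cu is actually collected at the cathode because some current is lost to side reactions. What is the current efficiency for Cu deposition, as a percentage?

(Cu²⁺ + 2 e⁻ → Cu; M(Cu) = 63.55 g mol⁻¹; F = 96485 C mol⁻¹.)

Q = I·t = 21.80 × 2188.8 = 47720 C; n(e⁻) = 47720/96485 = 0.4945 mol.
Theoretical n(Cu) = n(e⁻)/2 = 0.2473 mol, i.e. m_theo = 0.2473 × 63.55 = 15.71 g.
Efficiency = m_actual / m_theo = 9.35 / 15.71 = 59.5 %.

59.5 %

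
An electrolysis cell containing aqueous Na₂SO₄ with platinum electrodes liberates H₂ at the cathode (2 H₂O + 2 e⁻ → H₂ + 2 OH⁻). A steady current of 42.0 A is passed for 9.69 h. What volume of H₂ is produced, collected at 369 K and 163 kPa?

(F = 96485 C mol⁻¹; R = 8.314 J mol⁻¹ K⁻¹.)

Q = I·t = 42.00 A × 34884 s = 1465000 C.
n(e⁻) = Q/F = 1465000 / 96485 = 15.19 mol.
2 electrons are transferred per H₂ molecule, so n(H₂) = 15.19 / 2 = 7.593 mol.
V = nRT/P = (7.593 × 8.314 × 369) / (163 × 10³ Pa) = 0.143 m³ = 143 L.

143 L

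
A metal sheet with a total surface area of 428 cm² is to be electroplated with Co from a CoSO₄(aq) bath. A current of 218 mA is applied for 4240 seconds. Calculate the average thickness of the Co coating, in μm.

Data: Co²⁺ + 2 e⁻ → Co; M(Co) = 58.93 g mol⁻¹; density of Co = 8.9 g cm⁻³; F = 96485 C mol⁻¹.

Q = I·t = 0.2180 × 4240.0 = 924.3 C; n(e⁻) = 0.009580 mol.
n(Co) = n(e⁻)/2 = 0.004790 mol, so m = 0.004790 × 58.93 = 0.2823 g.
Volume = m/ρ = 0.2823 / 8.9 = 0.03172 cm³.
Thickness = V/A = 0.03172 / 428 = 7.41 × 10⁻⁵ cm = 0.741 μm.

0.741 μm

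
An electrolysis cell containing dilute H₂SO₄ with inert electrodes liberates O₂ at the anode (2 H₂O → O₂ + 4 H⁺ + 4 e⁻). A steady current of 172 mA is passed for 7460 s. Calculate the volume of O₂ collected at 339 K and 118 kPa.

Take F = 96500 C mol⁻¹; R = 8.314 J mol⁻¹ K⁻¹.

Q = I·t = 0.1720 A × 7460.0 s = 1283 C.
n(e⁻) = Q/F = 1283 / 96500 = 0.01330 mol.
4 electrons are transferred per O₂ molecule, so n(O₂) = 0.01330 / 4 = 0.003324 mol.
V = nRT/P = (0.003324 × 8.314 × 339) / (118 × 10³ Pa) = 7.94 × 10⁻⁵ m³ = 0.0794 L.

0.0794 L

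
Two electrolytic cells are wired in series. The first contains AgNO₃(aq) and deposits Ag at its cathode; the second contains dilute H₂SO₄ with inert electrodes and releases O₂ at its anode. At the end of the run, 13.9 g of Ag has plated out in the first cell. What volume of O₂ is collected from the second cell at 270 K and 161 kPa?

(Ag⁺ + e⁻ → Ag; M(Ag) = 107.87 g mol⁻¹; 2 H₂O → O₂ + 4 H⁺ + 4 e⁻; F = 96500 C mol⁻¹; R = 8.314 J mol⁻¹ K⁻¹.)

0.449 L

n(Ag) = 13.9 / 107.87 = 0.1289 mol, so n(e⁻) = 1 × 0.1289 = 0.1289 mol.
The cells are in series, so the same 0.1289 mol of electrons passes through the second cell.
2 H₂O → O₂ + 4 H⁺ + 4 e⁻ — 4 mol e⁻ per mol O₂, so n(O₂) = 0.1289/4 = 0.03221 mol.
V = nRT/P = (0.03221 × 8.314 × 270) / (161 × 10³) = 4.49 × 10⁻⁴ m³ = 0.449 L.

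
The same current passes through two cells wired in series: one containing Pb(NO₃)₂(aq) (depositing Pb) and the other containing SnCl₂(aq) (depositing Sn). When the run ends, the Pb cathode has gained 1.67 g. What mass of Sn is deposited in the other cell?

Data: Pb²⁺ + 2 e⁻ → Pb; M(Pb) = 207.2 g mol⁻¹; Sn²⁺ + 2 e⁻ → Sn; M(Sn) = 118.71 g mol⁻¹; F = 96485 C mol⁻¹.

n(Pb) = 1.67 / 207.2 = 0.008060 mol.
Since Pb²⁺ + 2 e⁻ → Pb, n(e⁻) passed = 2 × 0.008060 = 0.01612 mol.
Cells in series carry the same charge, so the same 0.01612 mol of electrons passes through cell 2.
Sn²⁺ + 2 e⁻ → Sn, so n(Sn) = 0.01612 / 2 = 0.008060 mol.
m(Sn) = 0.008060 × 118.71 = 0.957 g.

0.957 g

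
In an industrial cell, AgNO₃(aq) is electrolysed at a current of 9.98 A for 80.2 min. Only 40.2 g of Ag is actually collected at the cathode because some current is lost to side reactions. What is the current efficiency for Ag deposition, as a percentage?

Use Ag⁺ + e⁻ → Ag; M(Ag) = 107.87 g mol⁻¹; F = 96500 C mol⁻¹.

74.9 %

Q = I·t = 9.980 × 4812.0 = 48020 C; n(e⁻) = 48020/96500 = 0.4977 mol.
Theoretical n(Ag) = n(e⁻)/1 = 0.4977 mol, i.e. m_theo = 0.4977 × 107.87 = 53.68 g.
Efficiency = m_actual / m_theo = 40.2 / 53.68 = 74.9 %.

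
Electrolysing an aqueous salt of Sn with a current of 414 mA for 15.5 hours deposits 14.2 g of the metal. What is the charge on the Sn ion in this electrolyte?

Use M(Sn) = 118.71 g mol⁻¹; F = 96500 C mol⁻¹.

Q = I·t = 0.4140 A × 55800 s = 23100 C, so n(e⁻) = 23100/96500 = 0.2394 mol.
n(Sn) deposited = 14.2 / 118.71 = 0.1196 mol.
Electrons per atom = n(e⁻)/n(Sn) = 0.2394 / 0.1196 = 2.00 ≈ 2, so the ion is Sn²⁺.

+2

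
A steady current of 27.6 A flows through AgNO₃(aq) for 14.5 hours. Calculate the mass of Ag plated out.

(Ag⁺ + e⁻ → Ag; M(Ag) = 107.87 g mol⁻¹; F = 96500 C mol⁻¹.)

Q = I·t = 27.60 A × 52200 s = 1441000 C.
n(e⁻) = Q/F = 1441000 / 96500 = 14.93 mol.
Ag⁺ + e⁻ → Ag, so n(Ag) = n(e⁻)/1 = 14.93 mol.
m = n·M = 14.93 × 107.87 = 1610 g.

1610 g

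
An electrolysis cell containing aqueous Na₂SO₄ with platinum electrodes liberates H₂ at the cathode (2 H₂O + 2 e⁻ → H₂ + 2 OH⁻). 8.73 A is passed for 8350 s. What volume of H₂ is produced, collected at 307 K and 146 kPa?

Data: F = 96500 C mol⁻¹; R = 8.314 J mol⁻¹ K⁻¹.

Q = I·t = 8.730 A × 8350.0 s = 72900 C.
n(e⁻) = Q/F = 72900 / 96500 = 0.7554 mol.
2 electrons are transferred per H₂ molecule, so n(H₂) = 0.7554 / 2 = 0.3777 mol.
V = nRT/P = (0.3777 × 8.314 × 307) / (146 × 10³ Pa) = 0.00660 m³ = 6.60 L.

6.60 L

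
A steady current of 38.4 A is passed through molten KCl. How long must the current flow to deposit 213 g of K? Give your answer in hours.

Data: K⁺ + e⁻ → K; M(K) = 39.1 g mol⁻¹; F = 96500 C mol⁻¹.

3.80 h

n(K) = m/M = 213 / 39.1 = 5.448 mol.
Each K atom requires 1 electron, so n(e⁻) = 1 × 5.448 = 5.448 mol.
Q = n(e⁻)·F = 5.448 × 96500 = 525700 C.
t = Q/I = 525700 / 38.40 A = 13690 s = 3.80 h.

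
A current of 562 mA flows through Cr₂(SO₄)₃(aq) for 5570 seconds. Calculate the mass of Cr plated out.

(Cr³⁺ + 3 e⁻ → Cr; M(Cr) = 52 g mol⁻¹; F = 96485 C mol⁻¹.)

Q = I·t = 0.5620 A × 5570.0 s = 3130 C.
n(e⁻) = Q/F = 3130 / 96485 = 0.03244 mol.
Cr³⁺ + 3 e⁻ → Cr, so n(Cr) = n(e⁻)/3 = 0.01081 mol.
m = n·M = 0.01081 × 52 = 0.562 g.

0.562 g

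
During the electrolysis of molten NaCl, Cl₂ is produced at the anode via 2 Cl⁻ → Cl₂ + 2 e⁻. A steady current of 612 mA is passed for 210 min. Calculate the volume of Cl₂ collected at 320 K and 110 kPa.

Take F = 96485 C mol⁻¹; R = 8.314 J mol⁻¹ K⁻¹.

Q = I·t = 0.6120 A × 12600 s = 7711 C.
n(e⁻) = Q/F = 7711 / 96485 = 0.07992 mol.
2 electrons are transferred per Cl₂ molecule, so n(Cl₂) = 0.07992 / 2 = 0.03996 mol.
V = nRT/P = (0.03996 × 8.314 × 320) / (110 × 10³ Pa) = 9.66 × 10⁻⁴ m³ = 0.966 L.

0.966 L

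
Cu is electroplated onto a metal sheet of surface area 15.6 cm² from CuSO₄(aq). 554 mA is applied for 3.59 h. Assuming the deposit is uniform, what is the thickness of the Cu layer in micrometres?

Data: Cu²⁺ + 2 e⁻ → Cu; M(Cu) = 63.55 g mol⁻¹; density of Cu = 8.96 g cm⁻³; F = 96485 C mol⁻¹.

Q = I·t = 0.5540 × 12924 = 7160 C; n(e⁻) = 0.07421 mol.
n(Cu) = n(e⁻)/2 = 0.03710 mol, so m = 0.03710 × 63.55 = 2.358 g.
Volume = m/ρ = 2.358 / 8.96 = 0.2632 cm³.
Thickness = V/A = 0.2632 / 15.6 = 0.0169 cm = 169 μm.

169 μm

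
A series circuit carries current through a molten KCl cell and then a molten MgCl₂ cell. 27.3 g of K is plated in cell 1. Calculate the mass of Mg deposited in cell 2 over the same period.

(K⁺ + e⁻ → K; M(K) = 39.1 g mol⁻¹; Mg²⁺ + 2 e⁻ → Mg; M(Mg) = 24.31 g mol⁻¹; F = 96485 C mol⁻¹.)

8.49 g

n(K) = 27.3 / 39.1 = 0.6982 mol.
Since K⁺ + e⁻ → K, n(e⁻) passed = 1 × 0.6982 = 0.6982 mol.
Cells in series carry the same charge, so the same 0.6982 mol of electrons passes through cell 2.
Mg²⁺ + 2 e⁻ → Mg, so n(Mg) = 0.6982 / 2 = 0.3491 mol.
m(Mg) = 0.3491 × 24.31 = 8.49 g.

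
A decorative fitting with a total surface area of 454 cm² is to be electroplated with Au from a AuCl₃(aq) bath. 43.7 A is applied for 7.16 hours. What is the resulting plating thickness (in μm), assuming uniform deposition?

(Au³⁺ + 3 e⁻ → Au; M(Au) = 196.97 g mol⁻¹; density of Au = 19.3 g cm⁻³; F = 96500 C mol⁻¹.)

875 μm

Q = I·t = 43.70 × 25776 = 1126000 C; n(e⁻) = 11.67 mol.
n(Au) = n(e⁻)/3 = 3.891 mol, so m = 3.891 × 196.97 = 766.4 g.
Volume = m/ρ = 766.4 / 19.3 = 39.71 cm³.
Thickness = V/A = 39.71 / 454 = 0.0875 cm = 875 μm.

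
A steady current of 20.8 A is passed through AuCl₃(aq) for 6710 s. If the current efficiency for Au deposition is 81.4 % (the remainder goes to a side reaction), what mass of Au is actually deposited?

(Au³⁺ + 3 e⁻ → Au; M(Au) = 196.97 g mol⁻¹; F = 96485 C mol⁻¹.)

77.3 g

Q = I·t = 20.80 × 6710.0 = 139600 C.
n(e⁻) = 139600/96485 = 1.447 mol; theoretically n(Au) = 1.447/3 = 0.4822 mol, m_theo = 94.97 g.
At 81.4 % efficiency, m_actual = 0.814 × 94.97 = 77.3 g.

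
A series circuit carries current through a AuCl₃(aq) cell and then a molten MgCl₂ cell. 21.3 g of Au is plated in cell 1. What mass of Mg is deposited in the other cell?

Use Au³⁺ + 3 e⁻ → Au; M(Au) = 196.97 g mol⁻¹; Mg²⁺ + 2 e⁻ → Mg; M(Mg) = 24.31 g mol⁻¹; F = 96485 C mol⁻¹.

n(Au) = 21.3 / 196.97 = 0.1081 mol.
Since Au³⁺ + 3 e⁻ → Au, n(e⁻) passed = 3 × 0.1081 = 0.3244 mol.
Cells in series carry the same charge, so the same 0.3244 mol of electrons passes through cell 2.
Mg²⁺ + 2 e⁻ → Mg, so n(Mg) = 0.3244 / 2 = 0.1622 mol.
m(Mg) = 0.1622 × 24.31 = 3.94 g.

3.94 g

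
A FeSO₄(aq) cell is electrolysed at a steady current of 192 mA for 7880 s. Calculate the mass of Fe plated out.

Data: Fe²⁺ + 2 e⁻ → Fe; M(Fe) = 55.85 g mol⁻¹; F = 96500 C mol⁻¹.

Q = I·t = 0.1920 A × 7880.0 s = 1513 C.
n(e⁻) = Q/F = 1513 / 96500 = 0.01568 mol.
Fe²⁺ + 2 e⁻ → Fe, so n(Fe) = n(e⁻)/2 = 0.007839 mol.
m = n·M = 0.007839 × 55.85 = 0.438 g.

0.438 g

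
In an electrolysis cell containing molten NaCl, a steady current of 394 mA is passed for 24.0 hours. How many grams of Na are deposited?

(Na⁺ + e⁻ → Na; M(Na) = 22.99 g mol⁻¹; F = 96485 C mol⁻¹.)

Q = I·t = 0.3940 A × 86400 s = 34040 C.
n(e⁻) = Q/F = 34040 / 96485 = 0.3528 mol.
Na⁺ + e⁻ → Na, so n(Na) = n(e⁻)/1 = 0.3528 mol.
m = n·M = 0.3528 × 22.99 = 8.11 g.

8.11 g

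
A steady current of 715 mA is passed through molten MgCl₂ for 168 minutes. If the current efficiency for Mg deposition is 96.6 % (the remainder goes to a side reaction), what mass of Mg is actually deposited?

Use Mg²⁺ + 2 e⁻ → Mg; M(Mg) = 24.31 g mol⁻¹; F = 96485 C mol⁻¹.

Q = I·t = 0.7150 × 10080 = 7207 C.
n(e⁻) = 7207/96485 = 0.07470 mol; theoretically n(Mg) = 0.07470/2 = 0.03735 mol, m_theo = 0.9079 g.
At 96.6 % efficiency, m_actual = 0.966 × 0.9079 = 0.877 g.

0.877 g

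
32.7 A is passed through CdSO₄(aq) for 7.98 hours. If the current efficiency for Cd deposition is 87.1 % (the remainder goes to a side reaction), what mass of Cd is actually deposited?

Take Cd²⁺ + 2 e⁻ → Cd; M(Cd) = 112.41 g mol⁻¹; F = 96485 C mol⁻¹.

477 g

Q = I·t = 32.70 × 28728 = 939400 C.
n(e⁻) = 939400/96485 = 9.736 mol; theoretically n(Cd) = 9.736/2 = 4.868 mol, m_theo = 547.2 g.
At 87.1 % efficiency, m_actual = 0.871 × 547.2 = 477 g.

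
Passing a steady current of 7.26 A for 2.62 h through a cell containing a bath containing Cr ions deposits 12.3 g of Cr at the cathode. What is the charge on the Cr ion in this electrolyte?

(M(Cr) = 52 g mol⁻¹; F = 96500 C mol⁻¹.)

Q = I·t = 7.260 A × 9432.0 s = 68480 C, so n(e⁻) = 68480/96500 = 0.7096 mol.
n(Cr) deposited = 12.3 / 52 = 0.2365 mol.
Electrons per atom = n(e⁻)/n(Cr) = 0.7096 / 0.2365 = 3.00 ≈ 3, so the ion is Cr³⁺.

+3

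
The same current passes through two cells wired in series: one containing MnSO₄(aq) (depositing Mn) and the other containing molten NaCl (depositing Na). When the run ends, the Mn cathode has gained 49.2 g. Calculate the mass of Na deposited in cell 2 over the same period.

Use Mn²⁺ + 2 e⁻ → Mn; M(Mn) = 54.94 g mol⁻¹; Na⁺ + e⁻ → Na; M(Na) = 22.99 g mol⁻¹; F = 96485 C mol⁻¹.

41.2 g

n(Mn) = 49.2 / 54.94 = 0.8955 mol.
Since Mn²⁺ + 2 e⁻ → Mn, n(e⁻) passed = 2 × 0.8955 = 1.791 mol.
Cells in series carry the same charge, so the same 1.791 mol of electrons passes through cell 2.
Na⁺ + e⁻ → Na, so n(Na) = 1.791 / 1 = 1.791 mol.
m(Na) = 1.791 × 22.99 = 41.2 g.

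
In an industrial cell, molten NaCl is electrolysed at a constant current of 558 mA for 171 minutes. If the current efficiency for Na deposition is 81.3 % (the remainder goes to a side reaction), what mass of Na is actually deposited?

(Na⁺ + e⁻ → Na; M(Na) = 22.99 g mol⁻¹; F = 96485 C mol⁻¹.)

1.11 g

Q = I·t = 0.5580 × 10260 = 5725 C.
n(e⁻) = 5725/96485 = 0.05934 mol; theoretically n(Na) = 0.05934/1 = 0.05934 mol, m_theo = 1.364 g.
At 81.3 % efficiency, m_actual = 0.813 × 1.364 = 1.11 g.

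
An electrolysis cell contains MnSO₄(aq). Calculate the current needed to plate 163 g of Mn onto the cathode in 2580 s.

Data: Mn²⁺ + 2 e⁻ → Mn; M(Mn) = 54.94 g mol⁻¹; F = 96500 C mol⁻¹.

n(Mn) = 163 / 54.94 = 2.967 mol.
n(e⁻) = 2 × 2.967 = 5.934 mol.
Q = n(e⁻)·F = 5.934 × 96500 = 572600 C.
I = Q/t = 572600 / 2580.0 s = 222 A.

222 A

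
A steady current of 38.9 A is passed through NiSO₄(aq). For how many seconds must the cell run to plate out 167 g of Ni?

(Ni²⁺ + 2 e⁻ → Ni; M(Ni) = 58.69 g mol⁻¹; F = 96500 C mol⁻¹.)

n(Ni) = m/M = 167 / 58.69 = 2.845 mol.
Each Ni atom requires 2 electrons, so n(e⁻) = 2 × 2.845 = 5.691 mol.
Q = n(e⁻)·F = 5.691 × 96500 = 549200 C.
t = Q/I = 549200 / 38.90 A = 14120 s.

14100 s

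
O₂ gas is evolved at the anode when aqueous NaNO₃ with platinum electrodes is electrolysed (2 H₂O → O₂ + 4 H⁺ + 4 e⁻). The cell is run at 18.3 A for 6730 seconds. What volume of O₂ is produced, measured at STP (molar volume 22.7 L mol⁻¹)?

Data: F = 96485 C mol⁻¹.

7.24 L

Q = I·t = 18.30 A × 6730.0 s = 123200 C.
n(e⁻) = Q/F = 123200 / 96485 = 1.276 mol.
4 electrons are transferred per O₂ molecule, so n(O₂) = 1.276 / 4 = 0.3191 mol.
V = n × V_m = 0.3191 × 22.7 = 7.24 L.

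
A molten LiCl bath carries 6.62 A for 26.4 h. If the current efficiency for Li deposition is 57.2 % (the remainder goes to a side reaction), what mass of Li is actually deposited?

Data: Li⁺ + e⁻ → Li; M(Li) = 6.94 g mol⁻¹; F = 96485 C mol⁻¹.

Q = I·t = 6.620 × 95040 = 629200 C.
n(e⁻) = 629200/96485 = 6.521 mol; theoretically n(Li) = 6.521/1 = 6.521 mol, m_theo = 45.25 g.
At 57.2 % efficiency, m_actual = 0.572 × 45.25 = 25.9 g.

25.9 g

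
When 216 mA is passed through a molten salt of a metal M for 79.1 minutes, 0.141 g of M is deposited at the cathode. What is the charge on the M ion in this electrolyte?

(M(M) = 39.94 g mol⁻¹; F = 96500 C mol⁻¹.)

+3

Q = I·t = 0.2160 A × 4746.0 s = 1025 C, so n(e⁻) = 1025/96500 = 0.01062 mol.
n(M) deposited = 0.141 / 39.94 = 0.003530 mol.
Electrons per atom = n(e⁻)/n(M) = 0.01062 / 0.003530 = 3.01 ≈ 3, so the ion is M³⁺.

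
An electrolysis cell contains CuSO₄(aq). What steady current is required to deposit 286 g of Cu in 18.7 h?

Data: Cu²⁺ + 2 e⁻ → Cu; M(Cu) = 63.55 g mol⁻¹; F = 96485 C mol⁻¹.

n(Cu) = 286 / 63.55 = 4.500 mol.
n(e⁻) = 2 × 4.500 = 9.001 mol.
Q = n(e⁻)·F = 9.001 × 96485 = 868400 C.
I = Q/t = 868400 / 67320 s = 12.9 A.

12.9 A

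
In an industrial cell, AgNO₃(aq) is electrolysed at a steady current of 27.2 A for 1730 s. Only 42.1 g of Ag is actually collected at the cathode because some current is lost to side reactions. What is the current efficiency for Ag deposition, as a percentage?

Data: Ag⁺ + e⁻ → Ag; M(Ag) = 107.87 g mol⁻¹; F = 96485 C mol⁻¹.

Q = I·t = 27.20 × 1730.0 = 47060 C; n(e⁻) = 47060/96485 = 0.4877 mol.
Theoretical n(Ag) = n(e⁻)/1 = 0.4877 mol, i.e. m_theo = 0.4877 × 107.87 = 52.61 g.
Efficiency = m_actual / m_theo = 42.1 / 52.61 = 80.0 %.

80.0 %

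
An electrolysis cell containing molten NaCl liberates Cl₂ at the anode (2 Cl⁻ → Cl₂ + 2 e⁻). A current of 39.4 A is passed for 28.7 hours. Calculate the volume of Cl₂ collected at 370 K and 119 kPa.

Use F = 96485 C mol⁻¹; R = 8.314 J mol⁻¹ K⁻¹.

Q = I·t = 39.40 A × 103320 s = 4071000 C.
n(e⁻) = Q/F = 4071000 / 96485 = 42.19 mol.
2 electrons are transferred per Cl₂ molecule, so n(Cl₂) = 42.19 / 2 = 21.10 mol.
V = nRT/P = (21.10 × 8.314 × 370) / (119 × 10³ Pa) = 0.545 m³ = 545 L.

545 L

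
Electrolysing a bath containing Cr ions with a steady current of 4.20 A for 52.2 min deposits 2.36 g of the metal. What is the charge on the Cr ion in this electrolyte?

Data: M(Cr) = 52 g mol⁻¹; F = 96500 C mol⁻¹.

Q = I·t = 4.200 A × 3132.0 s = 13150 C, so n(e⁻) = 13150/96500 = 0.1363 mol.
n(Cr) deposited = 2.36 / 52 = 0.04538 mol.
Electrons per atom = n(e⁻)/n(Cr) = 0.1363 / 0.04538 = 3.00 ≈ 3, so the ion is Cr³⁺.

+3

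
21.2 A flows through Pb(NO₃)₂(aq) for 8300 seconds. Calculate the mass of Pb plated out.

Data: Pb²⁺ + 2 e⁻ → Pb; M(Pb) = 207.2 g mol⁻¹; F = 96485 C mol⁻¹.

Q = I·t = 21.20 A × 8300.0 s = 176000 C.
n(e⁻) = Q/F = 176000 / 96485 = 1.824 mol.
Pb²⁺ + 2 e⁻ → Pb, so n(Pb) = n(e⁻)/2 = 0.9119 mol.
m = n·M = 0.9119 × 207.2 = 189 g.

189 g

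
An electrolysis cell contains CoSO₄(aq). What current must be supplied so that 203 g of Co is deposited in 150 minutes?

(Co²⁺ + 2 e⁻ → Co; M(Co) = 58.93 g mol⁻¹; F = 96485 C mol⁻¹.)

n(Co) = 203 / 58.93 = 3.445 mol.
n(e⁻) = 2 × 3.445 = 6.890 mol.
Q = n(e⁻)·F = 6.890 × 96485 = 664700 C.
I = Q/t = 664700 / 9000.0 s = 73.9 A.

73.9 A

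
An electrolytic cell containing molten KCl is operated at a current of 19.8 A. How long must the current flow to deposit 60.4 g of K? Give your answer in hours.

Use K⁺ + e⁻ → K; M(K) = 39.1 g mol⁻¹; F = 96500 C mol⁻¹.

2.09 h

n(K) = m/M = 60.4 / 39.1 = 1.545 mol.
Each K atom requires 1 electron, so n(e⁻) = 1 × 1.545 = 1.545 mol.
Q = n(e⁻)·F = 1.545 × 96500 = 149100 C.
t = Q/I = 149100 / 19.80 A = 7529 s = 2.09 h.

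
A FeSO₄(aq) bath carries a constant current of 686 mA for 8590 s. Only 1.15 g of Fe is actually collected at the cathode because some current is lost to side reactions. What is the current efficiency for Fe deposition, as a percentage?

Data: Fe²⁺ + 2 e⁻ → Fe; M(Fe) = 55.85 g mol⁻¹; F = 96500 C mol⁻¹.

Q = I·t = 0.6860 × 8590.0 = 5893 C; n(e⁻) = 5893/96500 = 0.06106 mol.
Theoretical n(Fe) = n(e⁻)/2 = 0.03053 mol, i.e. m_theo = 0.03053 × 55.85 = 1.705 g.
Efficiency = m_actual / m_theo = 1.15 / 1.705 = 67.4 %.

67.4 %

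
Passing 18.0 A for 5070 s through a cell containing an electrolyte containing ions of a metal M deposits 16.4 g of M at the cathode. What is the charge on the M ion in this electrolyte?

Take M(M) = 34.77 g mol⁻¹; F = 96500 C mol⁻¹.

+2

Q = I·t = 18.00 A × 5070.0 s = 91260 C, so n(e⁻) = 91260/96500 = 0.9457 mol.
n(M) deposited = 16.4 / 34.77 = 0.4717 mol.
Electrons per atom = n(e⁻)/n(M) = 0.9457 / 0.4717 = 2.00 ≈ 2, so the ion is M²⁺.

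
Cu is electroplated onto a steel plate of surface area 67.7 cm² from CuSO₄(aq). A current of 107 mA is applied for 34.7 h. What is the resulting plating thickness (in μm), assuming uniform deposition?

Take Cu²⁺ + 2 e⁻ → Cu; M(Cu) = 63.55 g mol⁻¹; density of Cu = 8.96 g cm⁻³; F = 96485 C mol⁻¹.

72.6 μm

Q = I·t = 0.1070 × 124920 = 13370 C; n(e⁻) = 0.1385 mol.
n(Cu) = n(e⁻)/2 = 0.06927 mol, so m = 0.06927 × 63.55 = 4.402 g.
Volume = m/ρ = 4.402 / 8.96 = 0.4913 cm³.
Thickness = V/A = 0.4913 / 67.7 = 0.00726 cm = 72.6 μm.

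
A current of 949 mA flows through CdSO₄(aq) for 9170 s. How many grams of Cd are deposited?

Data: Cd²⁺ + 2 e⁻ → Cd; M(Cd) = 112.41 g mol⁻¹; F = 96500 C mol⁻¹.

5.07 g

Q = I·t = 0.9490 A × 9170.0 s = 8702 C.
n(e⁻) = Q/F = 8702 / 96500 = 0.09018 mol.
Cd²⁺ + 2 e⁻ → Cd, so n(Cd) = n(e⁻)/2 = 0.04509 mol.
m = n·M = 0.04509 × 112.41 = 5.07 g.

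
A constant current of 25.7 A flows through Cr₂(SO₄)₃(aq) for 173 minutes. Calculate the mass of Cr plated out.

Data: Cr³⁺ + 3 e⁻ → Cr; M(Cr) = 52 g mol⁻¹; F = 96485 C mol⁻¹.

Q = I·t = 25.70 A × 10380 s = 266800 C.
n(e⁻) = Q/F = 266800 / 96485 = 2.765 mol.
Cr³⁺ + 3 e⁻ → Cr, so n(Cr) = n(e⁻)/3 = 0.9216 mol.
m = n·M = 0.9216 × 52 = 47.9 g.

47.9 g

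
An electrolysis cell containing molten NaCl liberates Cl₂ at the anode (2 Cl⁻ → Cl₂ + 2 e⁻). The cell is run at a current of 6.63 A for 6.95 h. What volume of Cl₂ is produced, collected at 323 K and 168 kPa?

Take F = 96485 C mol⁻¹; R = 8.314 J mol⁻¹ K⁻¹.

Q = I·t = 6.630 A × 25020 s = 165900 C.
n(e⁻) = Q/F = 165900 / 96485 = 1.719 mol.
2 electrons are transferred per Cl₂ molecule, so n(Cl₂) = 1.719 / 2 = 0.8596 mol.
V = nRT/P = (0.8596 × 8.314 × 323) / (168 × 10³ Pa) = 0.0137 m³ = 13.7 L.

13.7 L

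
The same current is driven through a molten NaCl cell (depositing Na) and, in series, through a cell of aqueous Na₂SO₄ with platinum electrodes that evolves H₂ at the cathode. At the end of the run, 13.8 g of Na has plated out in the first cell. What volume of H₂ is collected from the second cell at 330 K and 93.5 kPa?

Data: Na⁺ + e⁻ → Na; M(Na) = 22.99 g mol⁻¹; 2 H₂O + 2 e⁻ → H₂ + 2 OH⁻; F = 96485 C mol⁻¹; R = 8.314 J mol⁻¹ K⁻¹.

n(Na) = 13.8 / 22.99 = 0.6003 mol, so n(e⁻) = 1 × 0.6003 = 0.6003 mol.
The cells are in series, so the same 0.6003 mol of electrons passes through the second cell.
2 H₂O + 2 e⁻ → H₂ + 2 OH⁻ — 2 mol e⁻ per mol H₂, so n(H₂) = 0.6003/2 = 0.3001 mol.
V = nRT/P = (0.3001 × 8.314 × 330) / (93.5 × 10³) = 0.00881 m³ = 8.81 L.

8.81 L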